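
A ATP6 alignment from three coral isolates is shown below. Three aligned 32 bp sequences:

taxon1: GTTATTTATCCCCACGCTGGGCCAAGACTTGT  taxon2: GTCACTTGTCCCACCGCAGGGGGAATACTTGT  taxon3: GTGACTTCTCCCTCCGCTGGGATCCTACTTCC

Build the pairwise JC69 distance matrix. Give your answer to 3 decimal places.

taxon1–taxon2: 9/32 sites differ → p = 0.28125, d = −0.75 ln(1 − 0.375) = 0.352503 ≈ 0.353.
taxon1–taxon3: 12/32 sites differ → p = 0.375, d = −0.75 ln(1 − 0.5) = 0.519860 ≈ 0.520.
taxon2–taxon3: 10/32 sites differ → p = 0.3125, d = −0.75 ln(1 − 0.416667) = 0.404248 ≈ 0.404.

d(taxon1,taxon2) = 0.353, d(taxon1,taxon3) = 0.520, d(taxon2,taxon3) = 0.404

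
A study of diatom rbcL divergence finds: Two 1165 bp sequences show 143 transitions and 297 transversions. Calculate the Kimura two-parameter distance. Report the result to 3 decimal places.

P = 143/1165 ≈ 0.122747 and Q = 297/1165 ≈ 0.254936.
Under the Kimura two-parameter model, d = −½ ln(1 − 2P − Q) − ¼ ln(1 − 2Q).
1 − 2P − Q = 0.49957, giving −½ ln(0.49957) = 0.347004.
1 − 2Q = 0.490128, giving −¼ ln(0.490128) = 0.178272.
d = 0.347004 + 0.178272 = 0.525276.

0.525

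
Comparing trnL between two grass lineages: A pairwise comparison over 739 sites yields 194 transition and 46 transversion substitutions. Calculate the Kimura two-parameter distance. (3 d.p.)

0.476

P = 194/739 ≈ 0.262517 and Q = 46/739 ≈ 0.062246.
Under the Kimura two-parameter model, d = −½ ln(1 − 2P − Q) − ¼ ln(1 − 2Q).
1 − 2P − Q = 0.41272, giving −½ ln(0.41272) = 0.442493.
1 − 2Q = 0.875508, giving −¼ ln(0.875508) = 0.033238.
d = 0.442493 + 0.033238 = 0.475731.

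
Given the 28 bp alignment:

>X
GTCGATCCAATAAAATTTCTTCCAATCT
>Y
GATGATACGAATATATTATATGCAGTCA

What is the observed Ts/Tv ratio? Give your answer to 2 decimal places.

Transitions are A↔G and C↔T; transversions are all other mismatches.
Transitions: 4. Transversions: 9.
R = 4/9 = 0.444444… ≈ 0.44 (to 2 d.p.).

0.44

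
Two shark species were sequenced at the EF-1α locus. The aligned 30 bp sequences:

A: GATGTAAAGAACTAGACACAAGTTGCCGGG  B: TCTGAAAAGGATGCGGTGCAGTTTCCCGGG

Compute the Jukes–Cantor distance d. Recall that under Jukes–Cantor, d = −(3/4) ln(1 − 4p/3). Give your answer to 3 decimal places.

0.647

The sequences differ at 13 of 30 sites, so p = 13/30 ≈ 0.433333.
d = −(3/4) ln(1 − 4p/3) = −0.75 ln(1 − 0.577777) = −0.75 ln(0.422223)
  = −0.75 × (-0.862222) = 0.646667 substitutions/site.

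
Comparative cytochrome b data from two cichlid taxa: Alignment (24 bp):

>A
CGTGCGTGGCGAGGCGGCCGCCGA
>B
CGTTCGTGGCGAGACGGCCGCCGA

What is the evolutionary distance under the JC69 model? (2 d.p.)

0.09

The sequences differ at 2 of 24 sites (4, 14), so p = 2/24 ≈ 0.083333.
d = −(3/4) ln(1 − 4p/3) = −0.75 ln(1 − 0.111111) = −0.75 ln(0.888889)
  = −0.75 × (-0.117783) = 0.088337 substitutions/site.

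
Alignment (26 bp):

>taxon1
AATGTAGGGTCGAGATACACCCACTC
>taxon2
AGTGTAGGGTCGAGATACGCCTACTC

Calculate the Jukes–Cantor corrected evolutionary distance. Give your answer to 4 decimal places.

The sequences differ at 3 of 26 sites (2, 19, 22), so p = 3/26 ≈ 0.115385.
d = −(3/4) ln(1 − 4p/3) = −0.75 ln(1 − 0.153847) = −0.75 ln(0.846153)
  = −0.75 × (-0.167055) = 0.125291 substitutions/site.

0.1253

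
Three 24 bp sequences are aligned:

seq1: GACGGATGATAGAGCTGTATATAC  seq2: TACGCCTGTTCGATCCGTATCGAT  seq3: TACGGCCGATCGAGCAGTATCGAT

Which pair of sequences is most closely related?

seq1–seq2: 10/24 differ, p = 0.417, d = 0.608.
seq1–seq3: 8/24 differ, p = 0.333, d = 0.441.
seq2–seq3: 5/24 differ, p = 0.208, d = 0.244.
The smallest distance is between seq2 and seq3.

seq2 and seq3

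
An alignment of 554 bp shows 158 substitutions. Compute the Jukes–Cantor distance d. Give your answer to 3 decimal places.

p = 158/554 ≈ 0.285199.
d = −(3/4) ln(1 − 4p/3) = −0.75 ln(1 − 0.380265) = −0.75 ln(0.619735)
  = −0.75 × (-0.478463) = 0.358847 substitutions/site.

0.359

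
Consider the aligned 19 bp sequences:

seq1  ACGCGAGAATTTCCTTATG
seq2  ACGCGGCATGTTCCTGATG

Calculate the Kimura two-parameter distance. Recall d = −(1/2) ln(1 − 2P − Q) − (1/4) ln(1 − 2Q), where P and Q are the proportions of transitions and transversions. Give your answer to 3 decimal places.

Of 19 sites, 1 differences are transitions and 4 are transversions, so P = 1/19 ≈ 0.052632 and Q = 4/19 ≈ 0.210526.
Under the Kimura two-parameter model, d = −½ ln(1 − 2P − Q) − ¼ ln(1 − 2Q).
1 − 2P − Q = 0.68421, giving −½ ln(0.68421) = 0.189745.
1 − 2Q = 0.578948, giving −¼ ln(0.578948) = 0.136636.
d = 0.189745 + 0.136636 = 0.326381.

0.326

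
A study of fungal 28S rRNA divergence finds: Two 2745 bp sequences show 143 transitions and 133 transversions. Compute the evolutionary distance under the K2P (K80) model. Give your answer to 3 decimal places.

P = 143/2745 ≈ 0.052095 and Q = 133/2745 ≈ 0.048452.
Under the Kimura two-parameter model, d = −½ ln(1 − 2P − Q) − ¼ ln(1 − 2Q).
1 − 2P − Q = 0.847358, giving −½ ln(0.847358) = 0.082816.
1 − 2Q = 0.903096, giving −¼ ln(0.903096) = 0.025482.
d = 0.082816 + 0.025482 = 0.108298.

0.108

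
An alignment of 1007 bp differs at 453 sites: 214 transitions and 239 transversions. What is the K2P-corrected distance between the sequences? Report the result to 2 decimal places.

0.70

P = 214/1007 ≈ 0.212512 and Q = 239/1007 ≈ 0.237339.
Under the Kimura two-parameter model, d = −½ ln(1 − 2P − Q) − ¼ ln(1 − 2Q).
1 − 2P − Q = 0.337637, giving −½ ln(0.337637) = 0.542892.
1 − 2Q = 0.525322, giving −¼ ln(0.525322) = 0.160936.
d = 0.542892 + 0.160936 = 0.703828.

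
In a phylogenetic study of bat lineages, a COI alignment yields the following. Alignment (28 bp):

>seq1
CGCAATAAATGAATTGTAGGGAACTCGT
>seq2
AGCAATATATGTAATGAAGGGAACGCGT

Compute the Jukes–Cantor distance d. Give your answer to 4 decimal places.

0.2524

The sequences differ at 6 of 28 sites (1, 8, 12, 14, 17, 25), so p = 6/28 ≈ 0.214286.
d = −(3/4) ln(1 − 4p/3) = −0.75 ln(1 − 0.285715) = −0.75 ln(0.714285)
  = −0.75 × (-0.336473) = 0.252355 substitutions/site.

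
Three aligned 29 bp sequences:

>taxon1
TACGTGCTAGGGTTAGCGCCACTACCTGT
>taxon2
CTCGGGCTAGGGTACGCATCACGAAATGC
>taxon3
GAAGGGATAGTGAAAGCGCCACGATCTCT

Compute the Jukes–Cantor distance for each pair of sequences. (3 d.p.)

d(taxon1,taxon2) = 0.529, d(taxon1,taxon3) = 0.462, d(taxon2,taxon3) = 0.683

taxon1–taxon2: 11/29 sites differ → p ≈ 0.37931, d = −0.75 ln(1 − 0.505747) = 0.528531 ≈ 0.529.
taxon1–taxon3: 10/29 sites differ → p ≈ 0.344828, d = −0.75 ln(1 − 0.459771) = 0.461822 ≈ 0.462.
taxon2–taxon3: 13/29 sites differ → p ≈ 0.448276, d = −0.75 ln(1 − 0.597701) = 0.682920 ≈ 0.683.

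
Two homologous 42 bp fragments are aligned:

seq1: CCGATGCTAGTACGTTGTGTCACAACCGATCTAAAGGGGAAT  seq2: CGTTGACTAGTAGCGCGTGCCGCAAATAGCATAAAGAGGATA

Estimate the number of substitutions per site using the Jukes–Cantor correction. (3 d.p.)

0.756

The sequences differ at 20 of 42 sites, so p = 20/42 ≈ 0.47619.
d = −(3/4) ln(1 − 4p/3) = −0.75 ln(1 − 0.63492) = −0.75 ln(0.36508)
  = −0.75 × (-1.007639) = 0.755729 substitutions/site.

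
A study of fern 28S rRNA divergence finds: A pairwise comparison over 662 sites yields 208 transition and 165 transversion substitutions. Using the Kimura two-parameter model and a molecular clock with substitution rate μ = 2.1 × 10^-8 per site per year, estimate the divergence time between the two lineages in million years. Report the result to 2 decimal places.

P = 208/662 ≈ 0.314199 and Q = 165/662 ≈ 0.249245.
Under the Kimura two-parameter model, d = −½ ln(1 − 2P − Q) − ¼ ln(1 − 2Q).
1 − 2P − Q = 0.122357, giving −½ ln(0.122357) = 1.050406.
1 − 2Q = 0.50151, giving −¼ ln(0.50151) = 0.172533.
d = 1.050406 + 0.172533 = 1.222939.
Under a molecular clock d = 2μt, so t = d/(2μ) = 1.222939 / (2 × 2.1 × 10^-8) = 29.12 million years.

29.12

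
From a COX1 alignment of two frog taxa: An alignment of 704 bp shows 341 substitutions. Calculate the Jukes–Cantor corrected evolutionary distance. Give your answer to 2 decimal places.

0.78

p = 341/704 = 0.484375.
d = −(3/4) ln(1 − 4p/3) = −0.75 ln(1 − 0.645833) = −0.75 ln(0.354167)
  = −0.75 × (-1.037987) = 0.778490 substitutions/site.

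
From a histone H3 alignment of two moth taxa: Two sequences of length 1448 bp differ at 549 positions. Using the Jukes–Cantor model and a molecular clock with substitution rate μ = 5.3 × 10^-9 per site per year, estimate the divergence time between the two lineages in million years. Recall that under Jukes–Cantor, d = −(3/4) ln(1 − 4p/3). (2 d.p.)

49.83

p = 549/1448 ≈ 0.379144.
d = −(3/4) ln(1 − 4p/3) = −0.75 ln(1 − 0.505525) = −0.75 ln(0.494475)
  = −0.75 × (-0.704259) = 0.528194 substitutions/site.
Under a molecular clock d = 2μt, so t = d/(2μ) = 0.528194 / (2 × 5.3 × 10^-9) = 49.83 million years.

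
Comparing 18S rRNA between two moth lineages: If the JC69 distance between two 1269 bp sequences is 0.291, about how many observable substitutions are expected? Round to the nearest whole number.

306

Invert JC69: p = (3/4)(1 − e^(−4d/3)) = 0.75 × (1 − e^(-0.388)) = 0.75 × (1 − 0.678412) = 0.241191.
Expected differing sites = pL ≈ 0.241191 × 1269 = 306.071379 ≈ 306.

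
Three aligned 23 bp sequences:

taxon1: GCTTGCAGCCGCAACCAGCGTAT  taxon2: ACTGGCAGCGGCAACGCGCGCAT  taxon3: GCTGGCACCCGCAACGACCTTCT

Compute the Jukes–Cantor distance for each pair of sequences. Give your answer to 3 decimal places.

d(taxon1,taxon2) = 0.321, d(taxon1,taxon3) = 0.321, d(taxon2,taxon3) = 0.467

taxon1–taxon2: 6/23 sites differ → p ≈ 0.26087, d = −0.75 ln(1 − 0.347827) = 0.320584 ≈ 0.321.
taxon1–taxon3: 6/23 sites differ → p ≈ 0.26087, d = −0.75 ln(1 − 0.347827) = 0.320584 ≈ 0.321.
taxon2–taxon3: 8/23 sites differ → p ≈ 0.347826, d = −0.75 ln(1 − 0.463768) = 0.467391 ≈ 0.467.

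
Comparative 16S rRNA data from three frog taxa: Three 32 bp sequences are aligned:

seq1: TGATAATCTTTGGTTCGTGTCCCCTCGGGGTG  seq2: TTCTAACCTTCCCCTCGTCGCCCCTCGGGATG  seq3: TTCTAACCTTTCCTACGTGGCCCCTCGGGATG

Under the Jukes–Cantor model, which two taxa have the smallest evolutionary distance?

seq1–seq2: 10/32 differ, p = 0.313, d = 0.404.
seq1–seq3: 8/32 differ, p = 0.250, d = 0.304.
seq2–seq3: 4/32 differ, p = 0.125, d = 0.137.
The smallest distance is between seq2 and seq3.

seq2 and seq3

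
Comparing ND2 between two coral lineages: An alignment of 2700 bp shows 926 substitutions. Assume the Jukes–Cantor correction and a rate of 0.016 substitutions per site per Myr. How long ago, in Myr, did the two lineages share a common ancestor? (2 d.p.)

p = 926/2700 ≈ 0.342963.
d = −(3/4) ln(1 − 4p/3) = −0.75 ln(1 − 0.457284) = −0.75 ln(0.542716)
  = −0.75 × (-0.611169) = 0.458377 substitutions/site.
Under a molecular clock d = 2μt, so t = d/(2μ) = 0.458377 / (2 × 0.016) = 14.32 Myr.

14.32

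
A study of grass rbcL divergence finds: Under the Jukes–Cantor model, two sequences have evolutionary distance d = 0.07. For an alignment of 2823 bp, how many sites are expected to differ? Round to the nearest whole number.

189

Invert JC69: p = (3/4)(1 − e^(−4d/3)) = 0.75 × (1 − e^(-0.093333)) = 0.75 × (1 − 0.910890) = 0.066833.
Expected differing sites = pL ≈ 0.066833 × 2823 = 188.669559 ≈ 189.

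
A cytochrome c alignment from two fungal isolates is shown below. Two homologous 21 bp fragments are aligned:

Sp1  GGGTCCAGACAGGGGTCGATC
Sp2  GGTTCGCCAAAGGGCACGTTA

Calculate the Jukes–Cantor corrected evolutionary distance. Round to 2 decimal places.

The sequences differ at 9 of 21 sites (3, 6, 7, 8, 10, 15, 16, 19, 21), so p = 9/21 ≈ 0.428571.
d = −(3/4) ln(1 − 4p/3) = −0.75 ln(1 − 0.571428) = −0.75 ln(0.428572)
  = −0.75 × (-0.847297) = 0.635473 substitutions/site.

0.64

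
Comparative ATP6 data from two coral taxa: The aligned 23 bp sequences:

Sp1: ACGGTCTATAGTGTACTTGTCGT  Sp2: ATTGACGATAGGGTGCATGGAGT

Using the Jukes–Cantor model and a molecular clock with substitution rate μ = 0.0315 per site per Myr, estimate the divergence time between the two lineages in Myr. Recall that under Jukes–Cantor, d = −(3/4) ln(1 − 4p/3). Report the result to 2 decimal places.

The sequences differ at 9 of 23 sites (2, 3, 5, 7, 12, 15, 17, 20, 21), so p = 9/23 ≈ 0.391304.
d = −(3/4) ln(1 − 4p/3) = −0.75 ln(1 − 0.521739) = −0.75 ln(0.478261)
  = −0.75 × (-0.737599) = 0.553199 substitutions/site.
Under a molecular clock d = 2μt, so t = d/(2μ) = 0.553199 / (2 × 0.0315) = 8.78 Myr.

8.78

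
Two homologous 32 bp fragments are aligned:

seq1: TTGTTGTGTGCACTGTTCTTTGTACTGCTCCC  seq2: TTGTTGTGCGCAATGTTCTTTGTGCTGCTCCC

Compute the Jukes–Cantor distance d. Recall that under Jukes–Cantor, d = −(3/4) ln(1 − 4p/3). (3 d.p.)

0.100

The sequences differ at 3 of 32 sites (9, 13, 24), so p = 3/32 = 0.09375.
d = −(3/4) ln(1 − 4p/3) = −0.75 ln(1 − 0.125) = −0.75 ln(0.875)
  = −0.75 × (-0.133531) = 0.100148 substitutions/site.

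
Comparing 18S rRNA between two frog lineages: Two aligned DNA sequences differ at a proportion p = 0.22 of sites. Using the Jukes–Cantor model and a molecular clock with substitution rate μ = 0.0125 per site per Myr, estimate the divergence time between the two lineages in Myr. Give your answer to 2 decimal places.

d = −(3/4) ln(1 − 4p/3) = −0.75 ln(1 − 0.293333) = −0.75 ln(0.706667)
  = −0.75 × (-0.347196) = 0.260397 substitutions/site.
Under a molecular clock d = 2μt, so t = d/(2μ) = 0.260397 / (2 × 0.0125) = 10.42 Myr.

10.42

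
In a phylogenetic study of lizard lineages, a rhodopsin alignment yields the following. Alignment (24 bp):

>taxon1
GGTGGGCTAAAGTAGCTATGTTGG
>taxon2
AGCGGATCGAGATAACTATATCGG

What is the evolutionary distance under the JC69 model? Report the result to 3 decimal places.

0.708

The sequences differ at 11 of 24 sites, so p = 11/24 ≈ 0.458333.
d = −(3/4) ln(1 − 4p/3) = −0.75 ln(1 − 0.611111) = −0.75 ln(0.388889)
  = −0.75 × (-0.944461) = 0.708346 substitutions/site.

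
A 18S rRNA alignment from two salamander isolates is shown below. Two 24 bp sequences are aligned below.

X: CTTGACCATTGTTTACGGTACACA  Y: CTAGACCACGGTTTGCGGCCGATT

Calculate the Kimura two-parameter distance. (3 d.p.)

0.525

Of 24 sites, 4 differences are transitions and 5 are transversions, so P = 4/24 ≈ 0.166667 and Q = 5/24 ≈ 0.208333.
Under the Kimura two-parameter model, d = −½ ln(1 − 2P − Q) − ¼ ln(1 − 2Q).
1 − 2P − Q = 0.458333, giving −½ ln(0.458333) = 0.390080.
1 − 2Q = 0.583334, giving −¼ ln(0.583334) = 0.134749.
d = 0.390080 + 0.134749 = 0.524829.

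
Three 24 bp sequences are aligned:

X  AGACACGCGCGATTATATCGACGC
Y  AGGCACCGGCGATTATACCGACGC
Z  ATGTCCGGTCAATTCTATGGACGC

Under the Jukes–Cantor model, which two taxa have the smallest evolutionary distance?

X–Y: 4/24 differ, p = 0.167, d = 0.188.
X–Z: 9/24 differ, p = 0.375, d = 0.520.
Y–Z: 9/24 differ, p = 0.375, d = 0.520.
The smallest distance is between X and Y.

X and Y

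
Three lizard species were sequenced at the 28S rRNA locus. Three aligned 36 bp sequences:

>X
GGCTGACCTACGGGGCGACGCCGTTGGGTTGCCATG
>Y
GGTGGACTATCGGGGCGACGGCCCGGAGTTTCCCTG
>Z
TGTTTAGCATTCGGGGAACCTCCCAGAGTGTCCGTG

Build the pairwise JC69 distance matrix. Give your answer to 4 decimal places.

d(X,Y) = 0.4408, d(X,Z) = 0.9123, d(Y,Z) = 0.5482

X–Y: 12/36 sites differ → p ≈ 0.333333, d = −0.75 ln(1 − 0.444444) = 0.440839 ≈ 0.4408.
X–Z: 19/36 sites differ → p ≈ 0.527778, d = −0.75 ln(1 − 0.703704) = 0.912297 ≈ 0.9123.
Y–Z: 14/36 sites differ → p ≈ 0.388889, d = −0.75 ln(1 − 0.518519) = 0.548166 ≈ 0.5482.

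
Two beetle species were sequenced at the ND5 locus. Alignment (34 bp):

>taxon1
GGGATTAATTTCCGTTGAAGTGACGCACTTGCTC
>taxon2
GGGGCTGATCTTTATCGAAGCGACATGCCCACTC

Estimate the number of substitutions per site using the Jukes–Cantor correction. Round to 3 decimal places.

The sequences differ at 15 of 34 sites, so p = 15/34 ≈ 0.441176.
d = −(3/4) ln(1 − 4p/3) = −0.75 ln(1 − 0.588235) = −0.75 ln(0.411765)
  = −0.75 × (-0.887302) = 0.665477 substitutions/site.

0.665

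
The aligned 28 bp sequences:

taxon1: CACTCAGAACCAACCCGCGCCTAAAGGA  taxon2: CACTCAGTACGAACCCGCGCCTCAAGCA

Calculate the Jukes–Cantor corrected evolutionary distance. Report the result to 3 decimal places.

0.158

The sequences differ at 4 of 28 sites (8, 11, 23, 27), so p = 4/28 ≈ 0.142857.
d = −(3/4) ln(1 − 4p/3) = −0.75 ln(1 − 0.190476) = −0.75 ln(0.809524)
  = −0.75 × (-0.211309) = 0.158482 substitutions/site.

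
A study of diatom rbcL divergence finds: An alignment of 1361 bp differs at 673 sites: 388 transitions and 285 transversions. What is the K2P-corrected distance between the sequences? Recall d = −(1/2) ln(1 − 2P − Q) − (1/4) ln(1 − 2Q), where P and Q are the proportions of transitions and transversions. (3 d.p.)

P = 388/1361 ≈ 0.285084 and Q = 285/1361 ≈ 0.209405.
Under the Kimura two-parameter model, d = −½ ln(1 − 2P − Q) − ¼ ln(1 − 2Q).
1 − 2P − Q = 0.220427, giving −½ ln(0.220427) = 0.756094.
1 − 2Q = 0.58119, giving −¼ ln(0.58119) = 0.135669.
d = 0.756094 + 0.135669 = 0.891763.

0.892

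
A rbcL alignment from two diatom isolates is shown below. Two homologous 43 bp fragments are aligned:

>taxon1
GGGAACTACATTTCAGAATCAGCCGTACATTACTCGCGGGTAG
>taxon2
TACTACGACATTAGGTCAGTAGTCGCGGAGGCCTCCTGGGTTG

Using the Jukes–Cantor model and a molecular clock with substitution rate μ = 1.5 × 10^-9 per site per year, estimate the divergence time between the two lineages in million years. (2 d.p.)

286.56

The sequences differ at 22 of 43 sites, so p = 22/43 ≈ 0.511628.
d = −(3/4) ln(1 − 4p/3) = −0.75 ln(1 − 0.682171) = −0.75 ln(0.317829)
  = −0.75 × (-1.146242) = 0.859682 substitutions/site.
Under a molecular clock d = 2μt, so t = d/(2μ) = 0.859682 / (2 × 1.5 × 10^-9) = 286.56 million years.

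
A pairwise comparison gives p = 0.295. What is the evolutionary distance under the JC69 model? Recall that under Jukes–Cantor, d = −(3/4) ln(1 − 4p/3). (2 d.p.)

0.37

d = −(3/4) ln(1 − 4p/3) = −0.75 ln(1 − 0.393333) = −0.75 ln(0.606667)
  = −0.75 × (-0.499775) = 0.374831 substitutions/site.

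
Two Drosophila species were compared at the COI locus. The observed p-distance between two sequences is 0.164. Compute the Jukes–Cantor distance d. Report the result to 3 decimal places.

d = −(3/4) ln(1 − 4p/3) = −0.75 ln(1 − 0.218667) = −0.75 ln(0.781333)
  = −0.75 × (-0.246754) = 0.185066 substitutions/site.

0.185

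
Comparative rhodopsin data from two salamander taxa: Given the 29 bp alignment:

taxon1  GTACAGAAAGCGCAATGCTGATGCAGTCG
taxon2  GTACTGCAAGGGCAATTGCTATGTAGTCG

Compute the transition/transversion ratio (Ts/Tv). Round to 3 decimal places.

0.333

Transitions are A↔G and C↔T; transversions are all other mismatches.
Transitions: 2. Transversions: 6.
R = 2/6 = 0.333333… ≈ 0.333 (to 3 d.p.).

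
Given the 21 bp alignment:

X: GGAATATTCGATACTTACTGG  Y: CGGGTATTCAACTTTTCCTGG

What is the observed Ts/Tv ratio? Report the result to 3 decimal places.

1.667

Transitions are A↔G and C↔T; transversions are all other mismatches.
Transitions: 5. Transversions: 3.
R = 5/3 = 1.666666… ≈ 1.667 (to 3 d.p.).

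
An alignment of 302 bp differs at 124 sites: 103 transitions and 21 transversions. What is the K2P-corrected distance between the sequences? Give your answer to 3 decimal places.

0.734

P = 103/302 ≈ 0.34106 and Q = 21/302 ≈ 0.069536.
Under the Kimura two-parameter model, d = −½ ln(1 − 2P − Q) − ¼ ln(1 − 2Q).
1 − 2P − Q = 0.248344, giving −½ ln(0.248344) = 0.696470.
1 − 2Q = 0.860928, giving −¼ ln(0.860928) = 0.037436.
d = 0.696470 + 0.037436 = 0.733906.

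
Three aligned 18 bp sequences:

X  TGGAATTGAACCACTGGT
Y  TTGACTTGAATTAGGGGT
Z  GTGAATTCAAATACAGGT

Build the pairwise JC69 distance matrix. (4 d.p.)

d(X,Y) = 0.4408, d(X,Z) = 0.4408, d(Y,Z) = 0.4408

X–Y: 6/18 sites differ → p ≈ 0.333333, d = −0.75 ln(1 − 0.444444) = 0.440839 ≈ 0.4408.
X–Z: 6/18 sites differ → p ≈ 0.333333, d = −0.75 ln(1 − 0.444444) = 0.440839 ≈ 0.4408.
Y–Z: 6/18 sites differ → p ≈ 0.333333, d = −0.75 ln(1 − 0.444444) = 0.440839 ≈ 0.4408.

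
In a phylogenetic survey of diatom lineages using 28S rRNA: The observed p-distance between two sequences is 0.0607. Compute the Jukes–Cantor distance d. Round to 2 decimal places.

0.06

d = −(3/4) ln(1 − 4p/3) = −0.75 ln(1 − 0.080933) = −0.75 ln(0.919067)
  = −0.75 × (-0.084396) = 0.063297 substitutions/site.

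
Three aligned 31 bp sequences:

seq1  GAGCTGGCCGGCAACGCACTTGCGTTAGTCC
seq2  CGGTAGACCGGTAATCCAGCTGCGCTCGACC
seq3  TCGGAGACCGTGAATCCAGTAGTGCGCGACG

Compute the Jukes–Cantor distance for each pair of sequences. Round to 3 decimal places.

d(seq1,seq2) = 0.614, d(seq1,seq3) = 0.985, d(seq2,seq3) = 0.422

seq1–seq2: 13/31 sites differ → p ≈ 0.419355, d = −0.75 ln(1 − 0.55914) = 0.614271 ≈ 0.614.
seq1–seq3: 17/31 sites differ → p ≈ 0.548387, d = −0.75 ln(1 − 0.731183) = 0.985293 ≈ 0.985.
seq2–seq3: 10/31 sites differ → p ≈ 0.322581, d = −0.75 ln(1 − 0.430108) = 0.421731 ≈ 0.422.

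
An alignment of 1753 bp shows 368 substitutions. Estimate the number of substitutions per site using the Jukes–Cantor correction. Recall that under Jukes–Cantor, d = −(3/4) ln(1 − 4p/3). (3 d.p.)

0.246

p = 368/1753 ≈ 0.209926.
d = −(3/4) ln(1 − 4p/3) = −0.75 ln(1 − 0.279901) = −0.75 ln(0.720099)
  = −0.75 × (-0.328367) = 0.246275 substitutions/site.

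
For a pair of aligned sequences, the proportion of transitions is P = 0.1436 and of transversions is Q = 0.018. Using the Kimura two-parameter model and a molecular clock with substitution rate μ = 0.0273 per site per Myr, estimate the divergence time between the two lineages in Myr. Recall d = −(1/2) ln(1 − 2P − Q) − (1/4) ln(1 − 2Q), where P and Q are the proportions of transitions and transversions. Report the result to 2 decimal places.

3.50

Under the Kimura two-parameter model, d = −½ ln(1 − 2P − Q) − ¼ ln(1 − 2Q).
1 − 2P − Q = 0.6948, giving −½ ln(0.6948) = 0.182066.
1 − 2Q = 0.964, giving −¼ ln(0.964) = 0.009166.
d = 0.182066 + 0.009166 = 0.191232.
Under a molecular clock d = 2μt, so t = d/(2μ) = 0.191232 / (2 × 0.0273) = 3.50 Myr.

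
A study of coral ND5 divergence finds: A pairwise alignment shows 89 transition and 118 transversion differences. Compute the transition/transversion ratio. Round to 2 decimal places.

0.75

R = 89/118 = 0.754237… ≈ 0.75 (to 2 d.p.).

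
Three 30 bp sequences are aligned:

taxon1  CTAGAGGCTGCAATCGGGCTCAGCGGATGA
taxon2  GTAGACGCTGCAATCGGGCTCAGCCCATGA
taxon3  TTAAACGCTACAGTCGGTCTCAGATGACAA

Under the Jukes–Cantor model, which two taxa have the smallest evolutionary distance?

taxon1 and taxon2

taxon1–taxon2: 4/30 differ, p = 0.133, d = 0.147.
taxon1–taxon3: 10/30 differ, p = 0.333, d = 0.441.
taxon2–taxon3: 10/30 differ, p = 0.333, d = 0.441.
The smallest distance is between taxon1 and taxon2.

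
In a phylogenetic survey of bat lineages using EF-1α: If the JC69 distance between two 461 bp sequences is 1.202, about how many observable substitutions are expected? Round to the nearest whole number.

276

Invert JC69: p = (3/4)(1 − e^(−4d/3)) = 0.75 × (1 − e^(-1.602667)) = 0.75 × (1 − 0.201359) = 0.598981.
Expected differing sites = pL ≈ 0.598981 × 461 = 276.130241 ≈ 276.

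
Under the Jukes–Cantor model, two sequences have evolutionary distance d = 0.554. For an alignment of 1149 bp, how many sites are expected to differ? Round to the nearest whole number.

Invert JC69: p = (3/4)(1 − e^(−4d/3)) = 0.75 × (1 − e^(-0.738667)) = 0.75 × (1 − 0.477750) = 0.391688.
Expected differing sites = pL ≈ 0.391688 × 1149 = 450.049512 ≈ 450.

450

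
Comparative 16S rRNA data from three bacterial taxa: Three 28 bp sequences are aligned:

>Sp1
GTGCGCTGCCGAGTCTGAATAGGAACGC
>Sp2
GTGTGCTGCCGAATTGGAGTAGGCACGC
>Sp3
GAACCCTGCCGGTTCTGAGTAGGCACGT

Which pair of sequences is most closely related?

Sp1 and Sp2

Sp1–Sp2: 6/28 differ, p = 0.214, d = 0.252.
Sp1–Sp3: 8/28 differ, p = 0.286, d = 0.360.
Sp2–Sp3: 9/28 differ, p = 0.321, d = 0.420.
The smallest distance is between Sp1 and Sp2.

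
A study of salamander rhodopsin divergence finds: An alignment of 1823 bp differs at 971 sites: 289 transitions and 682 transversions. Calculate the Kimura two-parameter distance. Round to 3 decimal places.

P = 289/1823 ≈ 0.15853 and Q = 682/1823 ≈ 0.374109.
Under the Kimura two-parameter model, d = −½ ln(1 − 2P − Q) − ¼ ln(1 − 2Q).
1 − 2P − Q = 0.308831, giving −½ ln(0.308831) = 0.587481.
1 − 2Q = 0.251782, giving −¼ ln(0.251782) = 0.344798.
d = 0.587481 + 0.344798 = 0.932279.

0.932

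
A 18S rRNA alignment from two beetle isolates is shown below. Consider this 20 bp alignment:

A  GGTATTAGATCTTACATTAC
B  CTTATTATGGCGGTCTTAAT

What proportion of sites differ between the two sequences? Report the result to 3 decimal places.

The sequences differ at 11 of 20 positions.
p = 11/20 = 0.550.

0.550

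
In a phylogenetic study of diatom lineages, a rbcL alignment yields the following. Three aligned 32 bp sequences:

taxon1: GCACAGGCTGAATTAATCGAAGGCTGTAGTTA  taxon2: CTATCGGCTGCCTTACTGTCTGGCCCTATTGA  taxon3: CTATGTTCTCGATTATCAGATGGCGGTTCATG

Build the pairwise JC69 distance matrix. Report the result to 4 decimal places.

d(taxon1,taxon2) = 0.7356, d(taxon1,taxon3) = 0.9241, d(taxon2,taxon3) = 1.0397

taxon1–taxon2: 15/32 sites differ → p = 0.46875, d = −0.75 ln(1 − 0.625) = 0.735622 ≈ 0.7356.
taxon1–taxon3: 17/32 sites differ → p = 0.53125, d = −0.75 ln(1 − 0.708333) = 0.924107 ≈ 0.9241.
taxon2–taxon3: 18/32 sites differ → p = 0.5625, d = −0.75 ln(1 − 0.75) = 1.039721 ≈ 1.0397.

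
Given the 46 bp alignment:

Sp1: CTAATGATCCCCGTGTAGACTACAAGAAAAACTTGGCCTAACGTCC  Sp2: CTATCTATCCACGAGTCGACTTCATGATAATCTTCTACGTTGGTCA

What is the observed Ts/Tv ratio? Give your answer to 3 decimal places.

Transitions are A↔G and C↔T; transversions are all other mismatches.
Transitions: 1. Transversions: 17.
R = 1/17 = 0.058823… ≈ 0.059 (to 3 d.p.).

0.059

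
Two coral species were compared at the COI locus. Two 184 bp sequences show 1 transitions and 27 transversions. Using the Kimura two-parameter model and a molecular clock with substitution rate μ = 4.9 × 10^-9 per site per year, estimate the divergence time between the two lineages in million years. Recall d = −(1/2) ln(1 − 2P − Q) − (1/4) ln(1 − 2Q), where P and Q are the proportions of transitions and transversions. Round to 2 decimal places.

17.61

P = 1/184 ≈ 0.005435 and Q = 27/184 ≈ 0.146739.
Under the Kimura two-parameter model, d = −½ ln(1 − 2P − Q) − ¼ ln(1 − 2Q).
1 − 2P − Q = 0.842391, giving −½ ln(0.842391) = 0.085756.
1 − 2Q = 0.706522, giving −¼ ln(0.706522) = 0.086850.
d = 0.085756 + 0.086850 = 0.172606.
Under a molecular clock d = 2μt, so t = d/(2μ) = 0.172606 / (2 × 4.9 × 10^-9) = 17.61 million years.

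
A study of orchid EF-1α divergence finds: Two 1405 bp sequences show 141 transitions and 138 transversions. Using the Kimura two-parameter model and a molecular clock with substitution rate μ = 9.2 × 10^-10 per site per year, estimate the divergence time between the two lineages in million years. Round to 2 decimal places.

126.22

P = 141/1405 ≈ 0.100356 and Q = 138/1405 ≈ 0.098221.
Under the Kimura two-parameter model, d = −½ ln(1 − 2P − Q) − ¼ ln(1 − 2Q).
1 − 2P − Q = 0.701067, giving −½ ln(0.701067) = 0.177576.
1 − 2Q = 0.803558, giving −¼ ln(0.803558) = 0.054676.
d = 0.177576 + 0.054676 = 0.232252.
Under a molecular clock d = 2μt, so t = d/(2μ) = 0.232252 / (2 × 9.2 × 10^-10) = 126.22 million years.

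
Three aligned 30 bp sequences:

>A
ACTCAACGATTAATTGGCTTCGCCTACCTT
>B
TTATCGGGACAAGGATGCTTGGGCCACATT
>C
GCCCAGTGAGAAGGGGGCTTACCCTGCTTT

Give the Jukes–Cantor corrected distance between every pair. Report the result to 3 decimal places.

A–B: 17/30 sites differ → p ≈ 0.566667, d = −0.75 ln(1 − 0.755556) = 1.056577 ≈ 1.057.
A–C: 13/30 sites differ → p ≈ 0.433333, d = −0.75 ln(1 − 0.577777) = 0.646666 ≈ 0.647.
B–C: 15/30 sites differ → p = 0.5, d = −0.75 ln(1 − 0.666667) = 0.823960 ≈ 0.824.

d(A,B) = 1.057, d(A,C) = 0.647, d(B,C) = 0.824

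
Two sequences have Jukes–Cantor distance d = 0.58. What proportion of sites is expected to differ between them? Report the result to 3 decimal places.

p = (3/4)(1 − e^(−4d/3)) = 0.75 × (1 − e^(-0.773333)) = 0.75 × (1 − 0.461472) = 0.403896.

0.404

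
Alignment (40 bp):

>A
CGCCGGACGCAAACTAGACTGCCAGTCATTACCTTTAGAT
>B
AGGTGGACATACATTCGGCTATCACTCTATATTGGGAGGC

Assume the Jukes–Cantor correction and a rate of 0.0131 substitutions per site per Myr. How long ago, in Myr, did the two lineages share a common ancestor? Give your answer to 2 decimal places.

34.46

The sequences differ at 21 of 40 sites, so p = 21/40 = 0.525.
d = −(3/4) ln(1 − 4p/3) = −0.75 ln(1 − 0.7) = −0.75 ln(0.3)
  = −0.75 × (-1.203973) = 0.902980 substitutions/site.
Under a molecular clock d = 2μt, so t = d/(2μ) = 0.902980 / (2 × 0.0131) = 34.46 Myr.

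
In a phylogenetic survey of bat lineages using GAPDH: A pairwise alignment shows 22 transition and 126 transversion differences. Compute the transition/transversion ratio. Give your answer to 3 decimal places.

0.175

R = 22/126 = 0.174603… ≈ 0.175 (to 3 d.p.).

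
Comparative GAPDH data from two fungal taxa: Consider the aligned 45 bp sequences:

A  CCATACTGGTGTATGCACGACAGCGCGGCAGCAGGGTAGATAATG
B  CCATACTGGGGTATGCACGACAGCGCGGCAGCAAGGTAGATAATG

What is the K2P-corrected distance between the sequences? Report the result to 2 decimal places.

Of 45 sites, 1 differences are transitions and 1 are transversions, so P = 1/45 ≈ 0.022222 and Q = 1/45 ≈ 0.022222.
Under the Kimura two-parameter model, d = −½ ln(1 − 2P − Q) − ¼ ln(1 − 2Q).
1 − 2P − Q = 0.933334, giving −½ ln(0.933334) = 0.034496.
1 − 2Q = 0.955556, giving −¼ ln(0.955556) = 0.011365.
d = 0.034496 + 0.011365 = 0.045861.

0.05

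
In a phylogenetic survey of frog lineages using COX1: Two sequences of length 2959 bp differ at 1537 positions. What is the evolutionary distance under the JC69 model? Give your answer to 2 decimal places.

p = 1537/2959 ≈ 0.519432.
d = −(3/4) ln(1 − 4p/3) = −0.75 ln(1 − 0.692576) = −0.75 ln(0.307424)
  = −0.75 × (-1.179527) = 0.884645 substitutions/site.

0.88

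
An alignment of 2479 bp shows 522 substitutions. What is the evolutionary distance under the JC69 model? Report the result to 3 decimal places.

0.247

p = 522/2479 ≈ 0.210569.
d = −(3/4) ln(1 − 4p/3) = −0.75 ln(1 − 0.280759) = −0.75 ln(0.719241)
  = −0.75 × (-0.329559) = 0.247169 substitutions/site.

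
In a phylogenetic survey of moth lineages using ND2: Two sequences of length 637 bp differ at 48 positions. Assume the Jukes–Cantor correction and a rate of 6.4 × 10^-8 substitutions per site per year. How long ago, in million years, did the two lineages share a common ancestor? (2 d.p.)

0.62

p = 48/637 ≈ 0.075353.
d = −(3/4) ln(1 − 4p/3) = −0.75 ln(1 − 0.100471) = −0.75 ln(0.899529)
  = −0.75 × (-0.105884) = 0.079413 substitutions/site.
Under a molecular clock d = 2μt, so t = d/(2μ) = 0.079413 / (2 × 6.4 × 10^-8) = 0.62 million years.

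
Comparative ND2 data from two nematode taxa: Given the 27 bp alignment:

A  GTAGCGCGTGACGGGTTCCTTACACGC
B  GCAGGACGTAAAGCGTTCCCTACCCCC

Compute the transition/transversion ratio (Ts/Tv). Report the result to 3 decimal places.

0.800

Transitions are A↔G and C↔T; transversions are all other mismatches.
Transitions: 4. Transversions: 5.
R = 4/5 = 0.800.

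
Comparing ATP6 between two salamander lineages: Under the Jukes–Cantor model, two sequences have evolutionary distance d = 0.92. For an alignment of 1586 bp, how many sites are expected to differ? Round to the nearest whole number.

841

Invert JC69: p = (3/4)(1 − e^(−4d/3)) = 0.75 × (1 − e^(-1.226667)) = 0.75 × (1 − 0.293268) = 0.530049.
Expected differing sites = pL ≈ 0.530049 × 1586 = 840.657714 ≈ 841.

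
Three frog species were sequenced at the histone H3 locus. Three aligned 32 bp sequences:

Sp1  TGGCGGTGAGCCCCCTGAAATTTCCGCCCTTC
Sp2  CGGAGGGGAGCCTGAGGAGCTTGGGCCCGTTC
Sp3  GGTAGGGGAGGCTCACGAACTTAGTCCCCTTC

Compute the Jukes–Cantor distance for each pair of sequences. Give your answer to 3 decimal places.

d(Sp1,Sp2) = 0.657, d(Sp1,Sp3) = 0.585, d(Sp2,Sp3) = 0.353

Sp1–Sp2: 14/32 sites differ → p = 0.4375, d = −0.75 ln(1 − 0.583333) = 0.656601 ≈ 0.657.
Sp1–Sp3: 13/32 sites differ → p = 0.40625, d = −0.75 ln(1 − 0.541667) = 0.585119 ≈ 0.585.
Sp2–Sp3: 9/32 sites differ → p = 0.28125, d = −0.75 ln(1 − 0.375) = 0.352503 ≈ 0.353.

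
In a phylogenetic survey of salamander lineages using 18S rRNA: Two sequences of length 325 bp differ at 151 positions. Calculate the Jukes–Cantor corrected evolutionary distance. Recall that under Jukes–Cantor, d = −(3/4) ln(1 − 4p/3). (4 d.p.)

0.7247

p = 151/325 ≈ 0.464615.
d = −(3/4) ln(1 − 4p/3) = −0.75 ln(1 − 0.619487) = −0.75 ln(0.380513)
  = −0.75 × (-0.966235) = 0.724676 substitutions/site.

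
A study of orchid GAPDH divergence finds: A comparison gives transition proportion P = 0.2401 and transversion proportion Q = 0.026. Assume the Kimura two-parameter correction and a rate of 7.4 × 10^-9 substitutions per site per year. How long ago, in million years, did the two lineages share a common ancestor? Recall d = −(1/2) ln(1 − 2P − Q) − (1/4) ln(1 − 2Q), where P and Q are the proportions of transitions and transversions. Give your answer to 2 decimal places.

24.74

Under the Kimura two-parameter model, d = −½ ln(1 − 2P − Q) − ¼ ln(1 − 2Q).
1 − 2P − Q = 0.4938, giving −½ ln(0.4938) = 0.352812.
1 − 2Q = 0.948, giving −¼ ln(0.948) = 0.013350.
d = 0.352812 + 0.013350 = 0.366162.
Under a molecular clock d = 2μt, so t = d/(2μ) = 0.366162 / (2 × 7.4 × 10^-9) = 24.74 million years.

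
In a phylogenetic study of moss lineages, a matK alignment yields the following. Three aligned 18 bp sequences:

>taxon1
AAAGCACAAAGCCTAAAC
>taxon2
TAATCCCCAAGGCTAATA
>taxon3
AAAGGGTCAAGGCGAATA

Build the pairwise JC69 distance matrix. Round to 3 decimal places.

taxon1–taxon2: 7/18 sites differ → p ≈ 0.388889, d = −0.75 ln(1 − 0.518519) = 0.548166 ≈ 0.548.
taxon1–taxon3: 8/18 sites differ → p ≈ 0.444444, d = −0.75 ln(1 − 0.592592) = 0.673455 ≈ 0.673.
taxon2–taxon3: 6/18 sites differ → p ≈ 0.333333, d = −0.75 ln(1 − 0.444444) = 0.440839 ≈ 0.441.

d(taxon1,taxon2) = 0.548, d(taxon1,taxon3) = 0.673, d(taxon2,taxon3) = 0.441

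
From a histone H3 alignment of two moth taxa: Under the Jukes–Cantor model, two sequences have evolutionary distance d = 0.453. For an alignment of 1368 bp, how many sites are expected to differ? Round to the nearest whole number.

Invert JC69: p = (3/4)(1 − e^(−4d/3)) = 0.75 × (1 − e^(-0.604)) = 0.75 × (1 − 0.546621) = 0.340034.
Expected differing sites = pL ≈ 0.340034 × 1368 = 465.166512 ≈ 465.

465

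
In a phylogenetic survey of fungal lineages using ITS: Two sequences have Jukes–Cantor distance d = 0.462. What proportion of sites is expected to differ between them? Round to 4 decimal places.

0.3449

p = (3/4)(1 − e^(−4d/3)) = 0.75 × (1 − e^(-0.616)) = 0.75 × (1 − 0.540101) = 0.344924.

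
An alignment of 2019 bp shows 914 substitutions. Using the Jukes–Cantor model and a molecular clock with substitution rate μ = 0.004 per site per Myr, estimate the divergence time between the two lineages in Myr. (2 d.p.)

p = 914/2019 ≈ 0.452699.
d = −(3/4) ln(1 − 4p/3) = −0.75 ln(1 − 0.603599) = −0.75 ln(0.396401)
  = −0.75 × (-0.925329) = 0.693997 substitutions/site.
Under a molecular clock d = 2μt, so t = d/(2μ) = 0.693997 / (2 × 0.004) = 86.75 Myr.

86.75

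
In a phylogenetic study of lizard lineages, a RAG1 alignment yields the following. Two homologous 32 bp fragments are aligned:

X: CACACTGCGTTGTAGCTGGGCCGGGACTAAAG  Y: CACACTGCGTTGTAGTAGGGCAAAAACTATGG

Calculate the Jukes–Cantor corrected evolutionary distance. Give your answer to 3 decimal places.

The sequences differ at 8 of 32 sites (16, 17, 22, 23, 24, 25, 30, 31), so p = 8/32 = 0.25.
d = −(3/4) ln(1 − 4p/3) = −0.75 ln(1 − 0.333333) = −0.75 ln(0.666667)
  = −0.75 × (-0.405465) = 0.304099 substitutions/site.

0.304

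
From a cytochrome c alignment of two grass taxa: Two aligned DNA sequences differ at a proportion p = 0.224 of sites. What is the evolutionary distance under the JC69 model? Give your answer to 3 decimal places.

d = −(3/4) ln(1 − 4p/3) = −0.75 ln(1 − 0.298667) = −0.75 ln(0.701333)
  = −0.75 × (-0.354772) = 0.266079 substitutions/site.

0.266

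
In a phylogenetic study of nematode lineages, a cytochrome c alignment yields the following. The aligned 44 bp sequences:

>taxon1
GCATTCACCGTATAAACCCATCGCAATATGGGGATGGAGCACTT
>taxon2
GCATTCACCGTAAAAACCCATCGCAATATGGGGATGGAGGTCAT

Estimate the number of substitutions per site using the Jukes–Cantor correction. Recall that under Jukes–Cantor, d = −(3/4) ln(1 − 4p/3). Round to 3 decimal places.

The sequences differ at 4 of 44 sites (13, 40, 41, 43), so p = 4/44 ≈ 0.090909.
d = −(3/4) ln(1 − 4p/3) = −0.75 ln(1 − 0.121212) = −0.75 ln(0.878788)
  = −0.75 × (-0.129212) = 0.096909 substitutions/site.

0.097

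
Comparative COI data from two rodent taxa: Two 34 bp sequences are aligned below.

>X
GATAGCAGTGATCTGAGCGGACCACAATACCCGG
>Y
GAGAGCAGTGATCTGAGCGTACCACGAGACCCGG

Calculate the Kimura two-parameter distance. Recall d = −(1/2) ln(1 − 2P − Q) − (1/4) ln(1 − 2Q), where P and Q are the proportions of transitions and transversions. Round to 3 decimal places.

Of 34 sites, 1 differences are transitions and 3 are transversions, so P = 1/34 ≈ 0.029412 and Q = 3/34 ≈ 0.088235.
Under the Kimura two-parameter model, d = −½ ln(1 − 2P − Q) − ¼ ln(1 − 2Q).
1 − 2P − Q = 0.852941, giving −½ ln(0.852941) = 0.079532.
1 − 2Q = 0.82353, giving −¼ ln(0.82353) = 0.048539.
d = 0.079532 + 0.048539 = 0.128071.

0.128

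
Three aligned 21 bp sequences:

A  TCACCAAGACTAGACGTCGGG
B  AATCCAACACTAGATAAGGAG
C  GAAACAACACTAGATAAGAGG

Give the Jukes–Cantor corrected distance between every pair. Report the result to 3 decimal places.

A–B: 9/21 sites differ → p ≈ 0.428571, d = −0.75 ln(1 − 0.571428) = 0.635472 ≈ 0.635.
A–C: 9/21 sites differ → p ≈ 0.428571, d = −0.75 ln(1 − 0.571428) = 0.635472 ≈ 0.635.
B–C: 5/21 sites differ → p ≈ 0.238095, d = −0.75 ln(1 − 0.31746) = 0.286451 ≈ 0.286.

d(A,B) = 0.635, d(A,C) = 0.635, d(B,C) = 0.286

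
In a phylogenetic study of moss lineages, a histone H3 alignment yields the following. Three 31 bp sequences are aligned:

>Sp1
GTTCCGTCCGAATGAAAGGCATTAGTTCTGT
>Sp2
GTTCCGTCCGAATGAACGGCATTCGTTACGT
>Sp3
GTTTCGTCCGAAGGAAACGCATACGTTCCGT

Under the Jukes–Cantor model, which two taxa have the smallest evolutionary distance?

Sp1–Sp2: 4/31 differ, p = 0.129, d = 0.142.
Sp1–Sp3: 6/31 differ, p = 0.194, d = 0.224.
Sp2–Sp3: 6/31 differ, p = 0.194, d = 0.224.
The smallest distance is between Sp1 and Sp2.

Sp1 and Sp2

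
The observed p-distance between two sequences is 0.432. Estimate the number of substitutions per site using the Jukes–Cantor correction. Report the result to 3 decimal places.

d = −(3/4) ln(1 − 4p/3) = −0.75 ln(1 − 0.576) = −0.75 ln(0.424)
  = −0.75 × (-0.858022) = 0.643517 substitutions/site.

0.644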